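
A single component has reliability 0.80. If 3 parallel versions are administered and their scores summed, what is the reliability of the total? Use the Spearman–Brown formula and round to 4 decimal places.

0.9231

ρ_k = kρ / (1 + (k−1)ρ) = 3·0.80 / (1 + 2·0.80) = 2.400 / 2.600 = 0.9231.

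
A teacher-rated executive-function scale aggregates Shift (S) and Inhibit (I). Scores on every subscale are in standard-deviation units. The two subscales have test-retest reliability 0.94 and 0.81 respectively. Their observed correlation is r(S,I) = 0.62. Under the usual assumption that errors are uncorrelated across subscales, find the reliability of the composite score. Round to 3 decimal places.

Var(S+I) = 2 + 2·[0.62] = 2 + 1.24 = 3.24.
With uncorrelated errors the cross-covariances are all true-score covariance, so they carry over unchanged; only the diagonal terms shrink to ρᵢσᵢ².
True-score variance = [0.94 + 0.81] + 1.24 = 1.75 + 1.24 = 2.99.
Reliability = 2.99 / 3.24 = 0.923.

0.923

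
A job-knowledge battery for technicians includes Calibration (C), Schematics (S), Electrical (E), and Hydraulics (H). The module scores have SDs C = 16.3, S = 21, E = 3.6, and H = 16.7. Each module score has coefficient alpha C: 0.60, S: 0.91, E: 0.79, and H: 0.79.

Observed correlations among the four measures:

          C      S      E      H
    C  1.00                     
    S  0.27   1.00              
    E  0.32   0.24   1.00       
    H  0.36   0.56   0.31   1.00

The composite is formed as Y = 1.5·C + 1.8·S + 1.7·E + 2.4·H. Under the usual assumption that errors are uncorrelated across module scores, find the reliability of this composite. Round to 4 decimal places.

0.8971

Var(Y) = 1.5²·16.3² + 1.8²·21² + 1.7²·3.6² + 2.4²·16.7² + 2·[2.7·16.3·21·0.27 + 2.55·16.3·3.6·0.32 + 3.6·16.3·16.7·0.36 + 3.06·21·3.6·0.24 + 4.32·21·16.7·0.56 + 4.08·3.6·16.7·0.31] = 3670.5 + 3260.36 = 6930.86.
With uncorrelated errors the cross-covariances are all true-score covariance, so they carry over unchanged; only the diagonal terms shrink to ρᵢσᵢ².
True-score variance = [1.5²·16.3²·0.60 + 1.8²·21²·0.91 + 1.7²·3.6²·0.79 + 2.4²·16.7²·0.79] + 3260.36 = 2957.58 + 3260.36 = 6217.93.
Reliability = 6217.93 / 6930.86 = 0.8971.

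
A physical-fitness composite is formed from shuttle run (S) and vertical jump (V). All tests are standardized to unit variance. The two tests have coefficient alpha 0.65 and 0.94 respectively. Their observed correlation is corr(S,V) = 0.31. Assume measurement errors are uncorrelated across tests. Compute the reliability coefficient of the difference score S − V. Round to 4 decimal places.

Var(S−V) = 1 + 1 − 2·0.31 = 2 − 0.62 = 1.38.
Under uncorrelated errors the observed covariances equal the true-score covariances, so only the own-variance terms attenuate.
True-score variance = [0.65 + 0.94] − 0.62 = 1.59 − 0.62 = 0.97.
Reliability = 0.97 / 1.38 = 0.7029.

0.7029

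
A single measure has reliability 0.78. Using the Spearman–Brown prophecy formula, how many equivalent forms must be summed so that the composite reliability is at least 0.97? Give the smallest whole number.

k ≥ ρ*(1−ρ₁)/(ρ₁(1−ρ*)) = 0.97·0.22 / (0.78·0.03) = 9.120.
Smallest integer k = 10.

10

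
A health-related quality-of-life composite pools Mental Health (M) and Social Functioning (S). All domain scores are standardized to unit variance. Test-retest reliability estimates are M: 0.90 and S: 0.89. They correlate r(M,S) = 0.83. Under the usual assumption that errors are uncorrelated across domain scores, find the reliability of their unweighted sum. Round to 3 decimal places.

Var(M+S) = 2 + 2·[0.83] = 2 + 1.66 = 3.66.
Because errors are independent across components, Cov(Tᵢ,Tⱼ) = Cov(Xᵢ,Xⱼ); the off-diagonal part of the true-score variance is the same as above.
True-score variance = [0.90 + 0.89] + 1.66 = 1.79 + 1.66 = 3.45.
Reliability = 3.45 / 3.66 = 0.943.

0.943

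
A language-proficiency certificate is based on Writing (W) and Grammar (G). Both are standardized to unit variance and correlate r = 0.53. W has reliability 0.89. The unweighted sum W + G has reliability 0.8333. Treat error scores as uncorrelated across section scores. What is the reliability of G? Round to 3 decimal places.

0.600

Var(W+G) = 2 + 2·0.53 = 3.060.
True-score variance = ρ_W + ρ_G + 2·0.53, so 0.8333 = (0.89 + ρ_G + 1.06) / 3.060.
ρ_G = 0.8333·3.060 − 0.89 − 1.06 = 0.600.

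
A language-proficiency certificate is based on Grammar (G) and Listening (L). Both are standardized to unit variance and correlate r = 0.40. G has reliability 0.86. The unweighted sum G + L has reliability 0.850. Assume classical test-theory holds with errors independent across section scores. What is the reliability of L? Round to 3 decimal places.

Var(G+L) = 2 + 2·0.40 = 2.800.
True-score variance = ρ_G + ρ_L + 2·0.40, so 0.850 = (0.86 + ρ_L + 0.80) / 2.800.
ρ_L = 0.850·2.800 − 0.86 − 0.80 = 0.720.

0.720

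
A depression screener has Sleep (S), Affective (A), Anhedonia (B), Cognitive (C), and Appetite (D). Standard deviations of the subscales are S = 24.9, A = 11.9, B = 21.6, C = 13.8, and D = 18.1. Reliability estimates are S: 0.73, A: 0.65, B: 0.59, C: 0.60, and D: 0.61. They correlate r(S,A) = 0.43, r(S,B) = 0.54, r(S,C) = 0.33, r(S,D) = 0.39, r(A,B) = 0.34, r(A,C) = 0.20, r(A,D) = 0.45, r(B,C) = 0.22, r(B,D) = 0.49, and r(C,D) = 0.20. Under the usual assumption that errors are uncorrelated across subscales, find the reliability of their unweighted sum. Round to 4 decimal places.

0.8545

Var(S+A+B+C+D) = 24.9² + 11.9² + 21.6² + 13.8² + 18.1² + 2·[24.9·11.9·0.43 + 24.9·21.6·0.54 + 24.9·13.8·0.33 + 24.9·18.1·0.39 + 11.9·21.6·0.34 + 11.9·13.8·0.20 + 11.9·18.1·0.45 + 21.6·13.8·0.22 + 21.6·18.1·0.49 + 13.8·18.1·0.20] = 1746.23 + 2462.56 = 4208.79.
Because errors are independent across components, Cov(Tᵢ,Tⱼ) = Cov(Xᵢ,Xⱼ); the off-diagonal part of the true-score variance is the same as above.
True-score variance = [24.9²·0.73 + 11.9²·0.65 + 21.6²·0.59 + 13.8²·0.60 + 18.1²·0.61] + 2462.56 = 1134.03 + 2462.56 = 3596.59.
Reliability = 3596.59 / 4208.79 = 0.8545.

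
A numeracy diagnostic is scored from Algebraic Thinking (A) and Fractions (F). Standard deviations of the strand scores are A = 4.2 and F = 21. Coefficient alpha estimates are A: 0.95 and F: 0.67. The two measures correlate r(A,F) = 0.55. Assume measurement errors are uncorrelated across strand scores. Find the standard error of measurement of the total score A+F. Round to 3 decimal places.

12.100

Var(total) = 458.64 + 97.02 = 555.66.
True-score variance = 312.228 + 97.02 = 409.248, so reliability = 0.7365.
Error variance = 555.66 − 409.248 = 146.412; SEM = √146.412 = 12.100.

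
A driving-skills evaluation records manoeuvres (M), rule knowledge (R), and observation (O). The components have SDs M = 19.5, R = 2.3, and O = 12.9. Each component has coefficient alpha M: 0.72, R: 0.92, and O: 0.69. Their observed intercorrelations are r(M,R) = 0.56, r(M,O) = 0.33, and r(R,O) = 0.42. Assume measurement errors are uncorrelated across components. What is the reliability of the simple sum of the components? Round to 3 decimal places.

Var(M+R+O) = 19.5² + 2.3² + 12.9² + 2·[19.5·2.3·0.56 + 19.5·12.9·0.33 + 2.3·12.9·0.42] = 551.95 + 241.178 = 793.128.
Under uncorrelated errors the observed covariances equal the true-score covariances, so only the own-variance terms attenuate.
True-score variance = [19.5²·0.72 + 2.3²·0.92 + 12.9²·0.69] + 241.178 = 393.47 + 241.178 = 634.648.
Reliability = 634.648 / 793.128 = 0.800.

0.800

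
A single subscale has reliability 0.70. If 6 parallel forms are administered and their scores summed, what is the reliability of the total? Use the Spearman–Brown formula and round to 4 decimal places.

ρ_k = kρ / (1 + (k−1)ρ) = 6·0.70 / (1 + 5·0.70) = 4.200 / 4.500 = 0.9333.

0.9333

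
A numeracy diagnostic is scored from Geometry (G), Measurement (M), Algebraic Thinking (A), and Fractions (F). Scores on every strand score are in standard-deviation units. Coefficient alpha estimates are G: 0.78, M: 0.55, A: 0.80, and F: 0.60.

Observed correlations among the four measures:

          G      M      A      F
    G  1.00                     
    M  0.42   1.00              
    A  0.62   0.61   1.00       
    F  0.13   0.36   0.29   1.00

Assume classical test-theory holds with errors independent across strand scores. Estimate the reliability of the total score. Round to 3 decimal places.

Var(G+M+A+F) = 4 + 2·[0.42 + 0.62 + 0.13 + 0.61 + 0.36 + 0.29] = 4 + 4.86 = 8.86.
Because errors are independent across components, Cov(Tᵢ,Tⱼ) = Cov(Xᵢ,Xⱼ); the off-diagonal part of the true-score variance is the same as above.
True-score variance = [0.78 + 0.55 + 0.80 + 0.60] + 4.86 = 2.73 + 4.86 = 7.59.
Reliability = 7.59 / 8.86 = 0.857.

0.857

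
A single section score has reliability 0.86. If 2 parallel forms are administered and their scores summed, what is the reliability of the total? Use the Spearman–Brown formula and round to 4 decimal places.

ρ_k = kρ / (1 + (k−1)ρ) = 2·0.86 / (1 + 1·0.86) = 1.720 / 1.860 = 0.9247.

0.9247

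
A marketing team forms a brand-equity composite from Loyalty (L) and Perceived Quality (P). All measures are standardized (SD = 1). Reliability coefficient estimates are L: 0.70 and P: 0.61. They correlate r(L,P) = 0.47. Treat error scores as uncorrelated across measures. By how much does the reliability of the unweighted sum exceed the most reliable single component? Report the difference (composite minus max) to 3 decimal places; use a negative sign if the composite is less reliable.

0.065

Var(sum) = 2 + 0.94 = 2.94; true-score variance = 1.31 + 0.94 = 2.25; composite reliability = 0.7653.
Max component reliability = 0.7000.
Difference = 0.7653 − 0.7000 = 0.065.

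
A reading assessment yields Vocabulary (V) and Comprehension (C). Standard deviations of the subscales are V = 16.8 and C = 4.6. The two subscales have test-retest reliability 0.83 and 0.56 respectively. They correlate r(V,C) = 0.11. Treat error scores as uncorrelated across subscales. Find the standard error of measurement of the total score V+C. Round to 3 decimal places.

7.569

Var(total) = 303.4 + 17.0016 = 320.402.
True-score variance = 246.109 + 17.0016 = 263.11, so reliability = 0.8212.
Error variance = 320.402 − 263.11 = 57.2912; SEM = √57.2912 = 7.569.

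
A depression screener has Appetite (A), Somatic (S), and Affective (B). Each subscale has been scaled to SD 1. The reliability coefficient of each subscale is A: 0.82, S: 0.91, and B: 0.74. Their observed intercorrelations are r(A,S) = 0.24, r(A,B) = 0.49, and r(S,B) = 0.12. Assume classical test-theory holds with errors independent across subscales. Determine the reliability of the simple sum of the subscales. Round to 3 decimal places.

Var(A+S+B) = 3 + 2·[0.24 + 0.49 + 0.12] = 3 + 1.7 = 4.7.
Under uncorrelated errors the observed covariances equal the true-score covariances, so only the own-variance terms attenuate.
True-score variance = [0.82 + 0.91 + 0.74] + 1.7 = 2.47 + 1.7 = 4.17.
Reliability = 4.17 / 4.7 = 0.887.

0.887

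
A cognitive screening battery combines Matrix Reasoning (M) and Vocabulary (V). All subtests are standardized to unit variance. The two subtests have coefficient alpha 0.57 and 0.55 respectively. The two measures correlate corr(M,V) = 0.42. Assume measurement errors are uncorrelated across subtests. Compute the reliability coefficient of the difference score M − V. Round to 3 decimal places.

0.241

Var(M−V) = 1 + 1 − 2·0.42 = 2 − 0.84 = 1.16.
Because errors are independent across components, Cov(Tᵢ,Tⱼ) = Cov(Xᵢ,Xⱼ); the off-diagonal part of the true-score variance is the same as above.
True-score variance = [0.57 + 0.55] − 0.84 = 1.12 − 0.84 = 0.28.
Reliability = 0.28 / 1.16 = 0.241.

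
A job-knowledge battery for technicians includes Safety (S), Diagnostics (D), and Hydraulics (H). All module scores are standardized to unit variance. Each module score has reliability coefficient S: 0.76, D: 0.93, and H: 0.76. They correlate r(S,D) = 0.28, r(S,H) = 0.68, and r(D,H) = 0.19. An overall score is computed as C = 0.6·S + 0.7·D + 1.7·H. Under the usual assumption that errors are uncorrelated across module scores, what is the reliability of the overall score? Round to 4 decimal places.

Var(C) = 0.6² + 0.7² + 1.7² + 2·[0.42·0.28 + 1.02·0.68 + 1.19·0.19] = 3.74 + 2.0746 = 5.8146.
With uncorrelated errors the cross-covariances are all true-score covariance, so they carry over unchanged; only the diagonal terms shrink to ρᵢσᵢ².
True-score variance = [0.6²·0.76 + 0.7²·0.93 + 1.7²·0.76] + 2.0746 = 2.9257 + 2.0746 = 5.0003.
Reliability = 5.0003 / 5.8146 = 0.8600.

0.8600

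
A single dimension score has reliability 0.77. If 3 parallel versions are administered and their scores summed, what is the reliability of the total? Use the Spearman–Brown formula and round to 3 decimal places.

ρ_k = kρ / (1 + (k−1)ρ) = 3·0.77 / (1 + 2·0.77) = 2.310 / 2.540 = 0.909.

0.909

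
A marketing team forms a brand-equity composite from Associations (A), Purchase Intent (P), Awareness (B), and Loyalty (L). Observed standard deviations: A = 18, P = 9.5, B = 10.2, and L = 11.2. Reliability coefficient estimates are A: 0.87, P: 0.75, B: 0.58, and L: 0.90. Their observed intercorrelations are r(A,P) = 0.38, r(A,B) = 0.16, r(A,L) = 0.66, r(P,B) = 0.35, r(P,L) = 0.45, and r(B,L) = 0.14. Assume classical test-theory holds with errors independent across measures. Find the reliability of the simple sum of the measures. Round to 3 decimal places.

0.907

Var(A+P+B+L) = 18² + 9.5² + 10.2² + 11.2² + 2·[18·9.5·0.38 + 18·10.2·0.16 + 18·11.2·0.66 + 9.5·10.2·0.35 + 9.5·11.2·0.45 + 10.2·11.2·0.14] = 643.73 + 650.401 = 1294.13.
Because errors are independent across components, Cov(Tᵢ,Tⱼ) = Cov(Xᵢ,Xⱼ); the off-diagonal part of the true-score variance is the same as above.
True-score variance = [18²·0.87 + 9.5²·0.75 + 10.2²·0.58 + 11.2²·0.90] + 650.401 = 522.807 + 650.401 = 1173.21.
Reliability = 1173.21 / 1294.13 = 0.907.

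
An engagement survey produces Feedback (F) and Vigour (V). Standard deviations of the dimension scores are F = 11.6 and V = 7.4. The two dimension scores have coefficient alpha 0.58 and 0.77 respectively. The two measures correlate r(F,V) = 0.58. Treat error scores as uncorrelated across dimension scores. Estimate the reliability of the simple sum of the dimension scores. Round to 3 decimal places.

Var(F+V) = 11.6² + 7.4² + 2·[11.6·7.4·0.58] = 189.32 + 99.5744 = 288.894.
Under uncorrelated errors the observed covariances equal the true-score covariances, so only the own-variance terms attenuate.
True-score variance = [11.6²·0.58 + 7.4²·0.77] + 99.5744 = 120.21 + 99.5744 = 219.784.
Reliability = 219.784 / 288.894 = 0.761.

0.761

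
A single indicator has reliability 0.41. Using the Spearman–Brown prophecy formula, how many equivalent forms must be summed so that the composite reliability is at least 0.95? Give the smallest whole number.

28

k ≥ ρ*(1−ρ₁)/(ρ₁(1−ρ*)) = 0.95·0.59 / (0.41·0.05) = 27.341.
Smallest integer k = 28.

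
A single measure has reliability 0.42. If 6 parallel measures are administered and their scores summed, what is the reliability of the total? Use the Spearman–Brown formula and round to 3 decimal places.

ρ_k = kρ / (1 + (k−1)ρ) = 6·0.42 / (1 + 5·0.42) = 2.520 / 3.100 = 0.813.

0.813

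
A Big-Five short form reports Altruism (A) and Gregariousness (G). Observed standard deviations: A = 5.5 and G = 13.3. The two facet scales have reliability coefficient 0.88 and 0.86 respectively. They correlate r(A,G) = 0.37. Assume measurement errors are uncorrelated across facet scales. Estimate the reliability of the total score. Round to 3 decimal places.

Var(A+G) = 5.5² + 13.3² + 2·[5.5·13.3·0.37] = 207.14 + 54.131 = 261.271.
With uncorrelated errors the cross-covariances are all true-score covariance, so they carry over unchanged; only the diagonal terms shrink to ρᵢσᵢ².
True-score variance = [5.5²·0.88 + 13.3²·0.86] + 54.131 = 178.745 + 54.131 = 232.876.
Reliability = 232.876 / 261.271 = 0.891.

0.891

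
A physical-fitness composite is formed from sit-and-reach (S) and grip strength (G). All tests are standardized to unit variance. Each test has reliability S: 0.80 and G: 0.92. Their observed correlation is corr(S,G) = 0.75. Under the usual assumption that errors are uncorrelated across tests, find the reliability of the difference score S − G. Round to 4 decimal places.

0.4400

Var(S−G) = 1 + 1 − 2·0.75 = 2 − 1.5 = 0.5.
With uncorrelated errors the cross-covariances are all true-score covariance, so they carry over unchanged; only the diagonal terms shrink to ρᵢσᵢ².
True-score variance = [0.80 + 0.92] − 1.5 = 1.72 − 1.5 = 0.22.
Reliability = 0.22 / 0.5 = 0.4400.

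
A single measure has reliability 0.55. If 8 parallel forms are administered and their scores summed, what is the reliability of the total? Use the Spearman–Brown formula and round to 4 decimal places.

0.9072

ρ_k = kρ / (1 + (k−1)ρ) = 8·0.55 / (1 + 7·0.55) = 4.400 / 4.850 = 0.9072.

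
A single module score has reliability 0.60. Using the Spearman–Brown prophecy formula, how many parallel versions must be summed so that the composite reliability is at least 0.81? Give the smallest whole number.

k ≥ ρ*(1−ρ₁)/(ρ₁(1−ρ*)) = 0.81·0.40 / (0.60·0.19) = 2.842.
Smallest integer k = 3.

3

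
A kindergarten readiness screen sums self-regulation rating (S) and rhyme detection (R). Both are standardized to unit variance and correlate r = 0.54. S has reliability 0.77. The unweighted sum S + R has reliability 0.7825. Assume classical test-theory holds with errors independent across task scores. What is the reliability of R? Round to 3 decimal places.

Var(S+R) = 2 + 2·0.54 = 3.080.
True-score variance = ρ_S + ρ_R + 2·0.54, so 0.7825 = (0.77 + ρ_R + 1.08) / 3.080.
ρ_R = 0.7825·3.080 − 0.77 − 1.08 = 0.560.

0.560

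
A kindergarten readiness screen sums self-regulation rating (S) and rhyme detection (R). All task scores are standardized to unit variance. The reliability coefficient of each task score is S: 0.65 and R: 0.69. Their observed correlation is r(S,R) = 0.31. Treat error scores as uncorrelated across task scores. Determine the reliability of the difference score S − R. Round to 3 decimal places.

0.522

Var(S−R) = 1 + 1 − 2·0.31 = 2 − 0.62 = 1.38.
Under uncorrelated errors the observed covariances equal the true-score covariances, so only the own-variance terms attenuate.
True-score variance = [0.65 + 0.69] − 0.62 = 1.34 − 0.62 = 0.72.
Reliability = 0.72 / 1.38 = 0.522.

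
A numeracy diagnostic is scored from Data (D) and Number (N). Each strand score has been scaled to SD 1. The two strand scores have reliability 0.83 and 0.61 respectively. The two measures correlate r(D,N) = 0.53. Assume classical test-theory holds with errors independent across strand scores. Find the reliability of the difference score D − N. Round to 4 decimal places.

0.4043

Var(D−N) = 1 + 1 − 2·0.53 = 2 − 1.06 = 0.94.
Under uncorrelated errors the observed covariances equal the true-score covariances, so only the own-variance terms attenuate.
True-score variance = [0.83 + 0.61] − 1.06 = 1.44 − 1.06 = 0.38.
Reliability = 0.38 / 0.94 = 0.4043.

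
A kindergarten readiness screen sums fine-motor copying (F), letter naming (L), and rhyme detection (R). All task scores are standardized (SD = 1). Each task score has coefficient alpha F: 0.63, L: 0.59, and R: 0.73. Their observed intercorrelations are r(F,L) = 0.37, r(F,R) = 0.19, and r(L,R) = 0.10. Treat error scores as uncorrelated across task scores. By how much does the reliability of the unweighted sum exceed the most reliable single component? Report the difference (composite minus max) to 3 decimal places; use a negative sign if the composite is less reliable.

Var(sum) = 3 + 1.32 = 4.32; true-score variance = 1.95 + 1.32 = 3.27; composite reliability = 0.7569.
Max component reliability = 0.7300.
Difference = 0.7569 − 0.7300 = 0.027.

0.027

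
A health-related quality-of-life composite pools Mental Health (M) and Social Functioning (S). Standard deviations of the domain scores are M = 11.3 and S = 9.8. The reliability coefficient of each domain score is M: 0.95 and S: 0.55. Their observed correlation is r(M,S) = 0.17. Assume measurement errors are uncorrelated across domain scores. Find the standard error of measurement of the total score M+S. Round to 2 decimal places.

Var(total) = 223.73 + 37.6516 = 261.382.
True-score variance = 174.128 + 37.6516 = 211.779, so reliability = 0.8102.
Error variance = 261.382 − 211.779 = 49.6025; SEM = √49.6025 = 7.04.

7.04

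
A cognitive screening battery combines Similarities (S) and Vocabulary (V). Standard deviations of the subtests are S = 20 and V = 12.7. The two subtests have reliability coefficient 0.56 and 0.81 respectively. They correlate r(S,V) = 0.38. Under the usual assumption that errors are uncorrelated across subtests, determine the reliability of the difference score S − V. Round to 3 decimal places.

Var(S−V) = 20² + 12.7² − 2·20·12.7·0.38 = 561.29 − 193.04 = 368.25.
Under uncorrelated errors the observed covariances equal the true-score covariances, so only the own-variance terms attenuate.
True-score variance = [20²·0.56 + 12.7²·0.81] − 193.04 = 354.645 − 193.04 = 161.605.
Reliability = 161.605 / 368.25 = 0.439.

0.439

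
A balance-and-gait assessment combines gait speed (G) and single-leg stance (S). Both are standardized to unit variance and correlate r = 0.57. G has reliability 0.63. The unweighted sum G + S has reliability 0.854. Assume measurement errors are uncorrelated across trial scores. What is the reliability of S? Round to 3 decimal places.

Var(G+S) = 2 + 2·0.57 = 3.140.
True-score variance = ρ_G + ρ_S + 2·0.57, so 0.854 = (0.63 + ρ_S + 1.14) / 3.140.
ρ_S = 0.854·3.140 − 0.63 − 1.14 = 0.912.

0.912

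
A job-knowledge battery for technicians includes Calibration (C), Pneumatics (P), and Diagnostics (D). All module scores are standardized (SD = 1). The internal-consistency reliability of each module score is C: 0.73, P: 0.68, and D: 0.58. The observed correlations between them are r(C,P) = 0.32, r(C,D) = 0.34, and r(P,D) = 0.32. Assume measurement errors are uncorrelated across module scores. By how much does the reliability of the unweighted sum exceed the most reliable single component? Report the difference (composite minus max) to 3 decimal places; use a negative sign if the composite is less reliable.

Var(sum) = 3 + 1.96 = 4.96; true-score variance = 1.99 + 1.96 = 3.95; composite reliability = 0.7964.
Max component reliability = 0.7300.
Difference = 0.7964 − 0.7300 = 0.066.

0.066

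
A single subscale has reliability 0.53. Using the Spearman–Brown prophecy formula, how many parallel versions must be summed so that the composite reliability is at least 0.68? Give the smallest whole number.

k ≥ ρ*(1−ρ₁)/(ρ₁(1−ρ*)) = 0.68·0.47 / (0.53·0.32) = 1.884.
Smallest integer k = 2.

2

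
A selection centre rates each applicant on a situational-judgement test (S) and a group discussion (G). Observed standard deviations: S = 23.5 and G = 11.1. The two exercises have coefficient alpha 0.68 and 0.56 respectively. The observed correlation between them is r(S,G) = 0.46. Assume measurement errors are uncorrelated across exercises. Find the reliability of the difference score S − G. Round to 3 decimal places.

Var(S−G) = 23.5² + 11.1² − 2·23.5·11.1·0.46 = 675.46 − 239.982 = 435.478.
Because errors are independent across components, Cov(Tᵢ,Tⱼ) = Cov(Xᵢ,Xⱼ); the off-diagonal part of the true-score variance is the same as above.
True-score variance = [23.5²·0.68 + 11.1²·0.56] − 239.982 = 444.528 − 239.982 = 204.546.
Reliability = 204.546 / 435.478 = 0.470.

0.470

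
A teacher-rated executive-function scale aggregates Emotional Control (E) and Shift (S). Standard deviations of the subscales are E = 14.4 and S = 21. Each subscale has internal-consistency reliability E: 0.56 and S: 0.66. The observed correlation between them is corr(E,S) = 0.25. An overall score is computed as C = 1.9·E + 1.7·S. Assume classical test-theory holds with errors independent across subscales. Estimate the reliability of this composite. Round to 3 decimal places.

Var(C) = 1.9²·14.4² + 1.7²·21² + 2·[3.23·14.4·21·0.25] = 2023.06 + 488.376 = 2511.44.
Under uncorrelated errors the observed covariances equal the true-score covariances, so only the own-variance terms attenuate.
True-score variance = [1.9²·14.4²·0.56 + 1.7²·21²·0.66] + 488.376 = 1260.36 + 488.376 = 1748.74.
Reliability = 1748.74 / 2511.44 = 0.696.

0.696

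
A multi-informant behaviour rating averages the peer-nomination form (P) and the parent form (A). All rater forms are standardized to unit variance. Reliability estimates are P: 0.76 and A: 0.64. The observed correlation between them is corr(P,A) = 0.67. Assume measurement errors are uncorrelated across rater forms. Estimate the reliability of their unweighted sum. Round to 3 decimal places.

0.820

Var(P+A) = 2 + 2·[0.67] = 2 + 1.34 = 3.34.
Under uncorrelated errors the observed covariances equal the true-score covariances, so only the own-variance terms attenuate.
True-score variance = [0.76 + 0.64] + 1.34 = 1.4 + 1.34 = 2.74.
Reliability = 2.74 / 3.34 = 0.820.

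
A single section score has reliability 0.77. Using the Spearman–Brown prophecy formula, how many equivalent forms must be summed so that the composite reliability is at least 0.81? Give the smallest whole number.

2

k ≥ ρ*(1−ρ₁)/(ρ₁(1−ρ*)) = 0.81·0.23 / (0.77·0.19) = 1.273.
Smallest integer k = 2.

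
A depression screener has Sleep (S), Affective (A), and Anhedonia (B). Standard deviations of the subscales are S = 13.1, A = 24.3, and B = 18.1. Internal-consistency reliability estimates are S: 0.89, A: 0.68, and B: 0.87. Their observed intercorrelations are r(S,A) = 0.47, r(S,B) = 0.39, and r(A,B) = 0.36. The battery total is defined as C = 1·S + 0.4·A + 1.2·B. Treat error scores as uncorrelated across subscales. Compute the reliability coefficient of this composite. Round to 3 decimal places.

0.910

Var(C) = 13.1² + 0.4²·24.3² + 1.2²·18.1² + 2·[0.4·13.1·24.3·0.47 + 1.2·13.1·18.1·0.39 + 0.48·24.3·18.1·0.36] = 737.847 + 493.632 = 1231.48.
With uncorrelated errors the cross-covariances are all true-score covariance, so they carry over unchanged; only the diagonal terms shrink to ρᵢσᵢ².
True-score variance = [13.1²·0.89 + 0.4²·24.3²·0.68 + 1.2²·18.1²·0.87] + 493.632 = 627.408 + 493.632 = 1121.04.
Reliability = 1121.04 / 1231.48 = 0.910.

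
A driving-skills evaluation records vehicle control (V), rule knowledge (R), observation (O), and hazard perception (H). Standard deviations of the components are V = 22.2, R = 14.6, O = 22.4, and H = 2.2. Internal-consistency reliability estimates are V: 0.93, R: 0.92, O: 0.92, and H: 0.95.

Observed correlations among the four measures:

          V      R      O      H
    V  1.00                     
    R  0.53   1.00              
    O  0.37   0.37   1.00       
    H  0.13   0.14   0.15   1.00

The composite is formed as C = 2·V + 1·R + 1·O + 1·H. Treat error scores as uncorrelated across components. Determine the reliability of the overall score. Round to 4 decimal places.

0.9556

Var(C) = 2²·22.2² + 14.6² + 22.4² + 2.2² + 2·[2·22.2·14.6·0.53 + 2·22.2·22.4·0.37 + 2·22.2·2.2·0.13 + 14.6·22.4·0.37 + 14.6·2.2·0.14 + 22.4·2.2·0.15] = 2691.12 + 1714.29 = 4405.41.
With uncorrelated errors the cross-covariances are all true-score covariance, so they carry over unchanged; only the diagonal terms shrink to ρᵢσᵢ².
True-score variance = [2²·22.2²·0.93 + 14.6²·0.92 + 22.4²·0.92 + 2.2²·0.95] + 1714.29 = 2495.69 + 1714.29 = 4209.98.
Reliability = 4209.98 / 4405.41 = 0.9556.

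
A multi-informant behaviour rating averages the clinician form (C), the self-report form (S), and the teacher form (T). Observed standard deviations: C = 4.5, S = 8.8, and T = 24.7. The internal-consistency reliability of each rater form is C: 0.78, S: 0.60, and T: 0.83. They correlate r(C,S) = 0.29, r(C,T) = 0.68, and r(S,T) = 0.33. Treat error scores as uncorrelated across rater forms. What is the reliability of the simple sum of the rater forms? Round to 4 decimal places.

0.8643

Var(C+S+T) = 4.5² + 8.8² + 24.7² + 2·[4.5·8.8·0.29 + 4.5·24.7·0.68 + 8.8·24.7·0.33] = 707.78 + 317.59 = 1025.37.
Under uncorrelated errors the observed covariances equal the true-score covariances, so only the own-variance terms attenuate.
True-score variance = [4.5²·0.78 + 8.8²·0.60 + 24.7²·0.83] + 317.59 = 568.634 + 317.59 = 886.223.
Reliability = 886.223 / 1025.37 = 0.8643.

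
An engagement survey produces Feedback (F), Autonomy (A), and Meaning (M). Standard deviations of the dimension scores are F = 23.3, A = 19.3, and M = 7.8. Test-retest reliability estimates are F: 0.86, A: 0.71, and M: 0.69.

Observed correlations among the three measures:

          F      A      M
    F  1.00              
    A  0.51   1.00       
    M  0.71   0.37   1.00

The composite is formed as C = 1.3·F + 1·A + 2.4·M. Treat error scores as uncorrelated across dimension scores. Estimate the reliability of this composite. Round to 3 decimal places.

0.896

Var(C) = 1.3²·23.3² + 19.3² + 2.4²·7.8² + 2·[1.3·23.3·19.3·0.51 + 3.12·23.3·7.8·0.71 + 2.4·19.3·7.8·0.37] = 1640.41 + 1668.83 = 3309.24.
With uncorrelated errors the cross-covariances are all true-score covariance, so they carry over unchanged; only the diagonal terms shrink to ρᵢσᵢ².
True-score variance = [1.3²·23.3²·0.86 + 19.3²·0.71 + 2.4²·7.8²·0.69] + 1668.83 = 1295.31 + 1668.83 = 2964.14.
Reliability = 2964.14 / 3309.24 = 0.896.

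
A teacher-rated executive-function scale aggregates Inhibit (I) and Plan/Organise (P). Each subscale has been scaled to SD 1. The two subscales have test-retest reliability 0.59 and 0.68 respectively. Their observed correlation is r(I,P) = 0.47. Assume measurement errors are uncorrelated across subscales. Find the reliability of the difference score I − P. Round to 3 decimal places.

0.311

Var(I−P) = 1 + 1 − 2·0.47 = 2 − 0.94 = 1.06.
Under uncorrelated errors the observed covariances equal the true-score covariances, so only the own-variance terms attenuate.
True-score variance = [0.59 + 0.68] − 0.94 = 1.27 − 0.94 = 0.33.
Reliability = 0.33 / 1.06 = 0.311.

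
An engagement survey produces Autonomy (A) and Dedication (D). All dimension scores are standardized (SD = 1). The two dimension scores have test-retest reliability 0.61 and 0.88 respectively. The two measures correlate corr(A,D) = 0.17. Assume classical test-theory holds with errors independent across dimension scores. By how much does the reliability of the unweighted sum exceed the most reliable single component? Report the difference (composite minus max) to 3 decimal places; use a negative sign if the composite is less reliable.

-0.098

Var(sum) = 2 + 0.34 = 2.34; true-score variance = 1.49 + 0.34 = 1.83; composite reliability = 0.7821.
Max component reliability = 0.8800.
Difference = 0.7821 − 0.8800 = -0.098.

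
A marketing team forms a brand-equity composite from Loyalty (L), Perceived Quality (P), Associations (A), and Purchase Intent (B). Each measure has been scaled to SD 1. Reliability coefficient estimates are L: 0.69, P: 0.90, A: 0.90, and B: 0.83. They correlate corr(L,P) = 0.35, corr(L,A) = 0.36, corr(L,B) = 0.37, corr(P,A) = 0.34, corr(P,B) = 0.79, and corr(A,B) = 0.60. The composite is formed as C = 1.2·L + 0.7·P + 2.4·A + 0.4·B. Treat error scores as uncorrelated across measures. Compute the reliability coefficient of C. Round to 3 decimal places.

0.919

Var(C) = 1.2² + 0.7² + 2.4² + 0.4² + 2·[0.84·0.35 + 2.88·0.36 + 0.48·0.37 + 1.68·0.34 + 0.28·0.79 + 0.96·0.60] = 7.85 + 5.7536 = 13.6036.
Because errors are independent across components, Cov(Tᵢ,Tⱼ) = Cov(Xᵢ,Xⱼ); the off-diagonal part of the true-score variance is the same as above.
True-score variance = [1.2²·0.69 + 0.7²·0.90 + 2.4²·0.90 + 0.4²·0.83] + 5.7536 = 6.7514 + 5.7536 = 12.505.
Reliability = 12.505 / 13.6036 = 0.919.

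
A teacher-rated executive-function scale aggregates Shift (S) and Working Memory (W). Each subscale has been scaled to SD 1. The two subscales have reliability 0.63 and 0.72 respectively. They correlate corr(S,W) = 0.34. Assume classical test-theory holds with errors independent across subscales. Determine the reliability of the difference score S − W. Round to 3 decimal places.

Var(S−W) = 1 + 1 − 2·0.34 = 2 − 0.68 = 1.32.
With uncorrelated errors the cross-covariances are all true-score covariance, so they carry over unchanged; only the diagonal terms shrink to ρᵢσᵢ².
True-score variance = [0.63 + 0.72] − 0.68 = 1.35 − 0.68 = 0.67.
Reliability = 0.67 / 1.32 = 0.508.

0.508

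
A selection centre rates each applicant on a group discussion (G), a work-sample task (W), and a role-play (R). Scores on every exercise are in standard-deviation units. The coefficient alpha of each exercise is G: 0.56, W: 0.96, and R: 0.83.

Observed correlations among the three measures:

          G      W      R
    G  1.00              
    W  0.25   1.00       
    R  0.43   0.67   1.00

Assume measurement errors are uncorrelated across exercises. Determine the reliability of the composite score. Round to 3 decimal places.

Var(G+W+R) = 3 + 2·[0.25 + 0.43 + 0.67] = 3 + 2.7 = 5.7.
With uncorrelated errors the cross-covariances are all true-score covariance, so they carry over unchanged; only the diagonal terms shrink to ρᵢσᵢ².
True-score variance = [0.56 + 0.96 + 0.83] + 2.7 = 2.35 + 2.7 = 5.05.
Reliability = 5.05 / 5.7 = 0.886.

0.886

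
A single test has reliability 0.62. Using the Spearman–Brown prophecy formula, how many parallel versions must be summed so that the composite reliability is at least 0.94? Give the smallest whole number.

k ≥ ρ*(1−ρ₁)/(ρ₁(1−ρ*)) = 0.94·0.38 / (0.62·0.06) = 9.602.
Smallest integer k = 10.

10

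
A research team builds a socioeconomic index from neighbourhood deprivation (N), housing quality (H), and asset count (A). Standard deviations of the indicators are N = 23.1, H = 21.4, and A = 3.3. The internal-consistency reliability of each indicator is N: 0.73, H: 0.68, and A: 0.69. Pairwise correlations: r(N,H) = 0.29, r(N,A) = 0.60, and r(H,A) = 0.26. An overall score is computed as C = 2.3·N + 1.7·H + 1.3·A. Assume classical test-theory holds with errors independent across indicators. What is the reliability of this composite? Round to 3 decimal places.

Var(C) = 2.3²·23.1² + 1.7²·21.4² + 1.3²·3.3² + 2·[3.91·23.1·21.4·0.29 + 2.99·23.1·3.3·0.60 + 2.21·21.4·3.3·0.26] = 4164.71 + 1475.73 = 5640.44.
Because errors are independent across components, Cov(Tᵢ,Tⱼ) = Cov(Xᵢ,Xⱼ); the off-diagonal part of the true-score variance is the same as above.
True-score variance = [2.3²·23.1²·0.73 + 1.7²·21.4²·0.68 + 1.3²·3.3²·0.69] + 1475.73 = 2973.32 + 1475.73 = 4449.06.
Reliability = 4449.06 / 5640.44 = 0.789.

0.789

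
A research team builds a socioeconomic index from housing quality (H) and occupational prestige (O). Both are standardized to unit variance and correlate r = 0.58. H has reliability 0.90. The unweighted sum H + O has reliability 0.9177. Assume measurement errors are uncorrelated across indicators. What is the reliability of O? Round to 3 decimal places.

0.840

Var(H+O) = 2 + 2·0.58 = 3.160.
True-score variance = ρ_H + ρ_O + 2·0.58, so 0.9177 = (0.90 + ρ_O + 1.16) / 3.160.
ρ_O = 0.9177·3.160 − 0.90 − 1.16 = 0.840.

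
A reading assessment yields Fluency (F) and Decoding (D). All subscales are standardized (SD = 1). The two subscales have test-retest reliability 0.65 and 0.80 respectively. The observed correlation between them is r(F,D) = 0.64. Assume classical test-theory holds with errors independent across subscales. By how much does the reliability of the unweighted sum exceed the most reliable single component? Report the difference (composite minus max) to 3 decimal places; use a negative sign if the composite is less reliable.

0.032

Var(sum) = 2 + 1.28 = 3.28; true-score variance = 1.45 + 1.28 = 2.73; composite reliability = 0.8323.
Max component reliability = 0.8000.
Difference = 0.8323 − 0.8000 = 0.032.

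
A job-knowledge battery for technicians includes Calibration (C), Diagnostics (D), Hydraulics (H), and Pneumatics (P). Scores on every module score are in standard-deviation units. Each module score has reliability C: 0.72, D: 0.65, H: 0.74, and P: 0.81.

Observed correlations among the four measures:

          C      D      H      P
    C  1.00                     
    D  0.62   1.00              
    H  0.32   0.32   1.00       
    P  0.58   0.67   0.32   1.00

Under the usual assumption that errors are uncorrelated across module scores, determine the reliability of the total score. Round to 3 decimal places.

0.888

Var(C+D+H+P) = 4 + 2·[0.62 + 0.32 + 0.58 + 0.32 + 0.67 + 0.32] = 4 + 5.66 = 9.66.
Under uncorrelated errors the observed covariances equal the true-score covariances, so only the own-variance terms attenuate.
True-score variance = [0.72 + 0.65 + 0.74 + 0.81] + 5.66 = 2.92 + 5.66 = 8.58.
Reliability = 8.58 / 9.66 = 0.888.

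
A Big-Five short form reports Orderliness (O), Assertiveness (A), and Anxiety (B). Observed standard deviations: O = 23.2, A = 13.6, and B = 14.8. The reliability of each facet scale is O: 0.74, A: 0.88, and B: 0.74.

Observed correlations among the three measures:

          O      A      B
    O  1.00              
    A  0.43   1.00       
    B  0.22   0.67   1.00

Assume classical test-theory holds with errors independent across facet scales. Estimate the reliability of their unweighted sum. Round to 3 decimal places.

0.866

Var(O+A+B) = 23.2² + 13.6² + 14.8² + 2·[23.2·13.6·0.43 + 23.2·14.8·0.22 + 13.6·14.8·0.67] = 942.24 + 692.141 = 1634.38.
Because errors are independent across components, Cov(Tᵢ,Tⱼ) = Cov(Xᵢ,Xⱼ); the off-diagonal part of the true-score variance is the same as above.
True-score variance = [23.2²·0.74 + 13.6²·0.88 + 14.8²·0.74] + 692.141 = 723.152 + 692.141 = 1415.29.
Reliability = 1415.29 / 1634.38 = 0.866.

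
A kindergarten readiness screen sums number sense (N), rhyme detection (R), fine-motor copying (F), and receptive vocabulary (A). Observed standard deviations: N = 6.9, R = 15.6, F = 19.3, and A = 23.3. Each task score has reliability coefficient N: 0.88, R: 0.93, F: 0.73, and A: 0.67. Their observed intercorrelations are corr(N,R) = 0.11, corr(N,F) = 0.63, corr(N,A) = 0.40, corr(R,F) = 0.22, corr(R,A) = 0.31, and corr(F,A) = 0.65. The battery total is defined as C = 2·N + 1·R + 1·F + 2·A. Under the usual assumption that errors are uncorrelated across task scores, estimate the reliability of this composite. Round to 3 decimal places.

0.848

Var(C) = 2²·6.9² + 15.6² + 19.3² + 2²·23.3² + 2·[2·6.9·15.6·0.11 + 2·6.9·19.3·0.63 + 4·6.9·23.3·0.40 + 15.6·19.3·0.22 + 2·15.6·23.3·0.31 + 2·19.3·23.3·0.65] = 2977.85 + 2649.8 = 5627.65.
Because errors are independent across components, Cov(Tᵢ,Tⱼ) = Cov(Xᵢ,Xⱼ); the off-diagonal part of the true-score variance is the same as above.
True-score variance = [2²·6.9²·0.88 + 15.6²·0.93 + 19.3²·0.73 + 2²·23.3²·0.67] + 2649.8 = 2120.77 + 2649.8 = 4770.57.
Reliability = 4770.57 / 5627.65 = 0.848.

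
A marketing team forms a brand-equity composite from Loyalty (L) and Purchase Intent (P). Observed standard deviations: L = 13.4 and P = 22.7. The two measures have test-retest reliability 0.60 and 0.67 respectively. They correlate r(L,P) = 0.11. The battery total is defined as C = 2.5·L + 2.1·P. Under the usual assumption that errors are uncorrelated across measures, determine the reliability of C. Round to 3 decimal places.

0.680

Var(C) = 2.5²·13.4² + 2.1²·22.7² + 2·[5.25·13.4·22.7·0.11] = 3394.68 + 351.328 = 3746.01.
With uncorrelated errors the cross-covariances are all true-score covariance, so they carry over unchanged; only the diagonal terms shrink to ρᵢσᵢ².
True-score variance = [2.5²·13.4²·0.60 + 2.1²·22.7²·0.67] + 351.328 = 2195.88 + 351.328 = 2547.21.
Reliability = 2547.21 / 3746.01 = 0.680.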